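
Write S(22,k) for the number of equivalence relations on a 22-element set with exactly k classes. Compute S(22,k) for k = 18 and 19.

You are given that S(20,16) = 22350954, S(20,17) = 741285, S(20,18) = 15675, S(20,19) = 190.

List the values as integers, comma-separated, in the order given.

row 21: T[21][17]=17·741285+22350954=34952799  T[21][18]=18·15675+741285=1023435  T[21][19]=19·190+15675=19285
row 22: T[22][18]=18·1023435+34952799=53374629  T[22][19]=19·19285+1023435=1389850
Read S(22,18) = 53374629, S(22,19) = 1389850.

53374629, 1389850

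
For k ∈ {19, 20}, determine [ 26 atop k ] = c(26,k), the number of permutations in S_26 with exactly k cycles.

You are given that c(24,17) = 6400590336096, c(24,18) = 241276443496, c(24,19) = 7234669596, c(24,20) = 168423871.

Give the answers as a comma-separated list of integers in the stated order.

22563937825000, 696829576300

r25: T_25,18=24×241276443496+6400590336096=12191224980000; T_25,19=24×7234669596+241276443496=414908513800; T_25,20=24×168423871+7234669596=11276842500
r26: T_26,19=25×414908513800+12191224980000=22563937825000; T_26,20=25×11276842500+414908513800=696829576300
Read c(26,19) = 22563937825000, c(26,20) = 696829576300.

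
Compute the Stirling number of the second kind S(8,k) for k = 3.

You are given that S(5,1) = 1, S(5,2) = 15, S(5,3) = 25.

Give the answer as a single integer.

966

[6] T[6,1]:1*1+0=1 · T[6,2]:2*15+1=31 · T[6,3]:3*25+15=90
[7] T[7,2]:2*31+1=63 · T[7,3]:3*90+31=301
[8] T[8,3]:3*301+63=966
Read S(8,3) = 966.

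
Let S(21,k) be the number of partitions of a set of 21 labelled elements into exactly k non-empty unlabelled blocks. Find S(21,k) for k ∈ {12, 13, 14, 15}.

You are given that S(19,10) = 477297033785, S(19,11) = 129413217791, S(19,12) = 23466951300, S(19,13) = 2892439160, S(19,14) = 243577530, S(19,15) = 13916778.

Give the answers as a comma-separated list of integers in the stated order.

[20] T[20,11]:11*129413217791+477297033785=1900842429486 · T[20,12]:12*23466951300+129413217791=411016633391 · T[20,13]:13*2892439160+23466951300=61068660380 · T[20,14]:14*243577530+2892439160=6302524580 · T[20,15]:15*13916778+243577530=452329200
[21] T[21,12]:12*411016633391+1900842429486=6833042030178 · T[21,13]:13*61068660380+411016633391=1204909218331 · T[21,14]:14*6302524580+61068660380=149304004500 · T[21,15]:15*452329200+6302524580=13087462580
Read S(21,12) = 6833042030178, S(21,13) = 1204909218331, S(21,14) = 149304004500, S(21,15) = 13087462580.

6833042030178, 1204909218331, 149304004500, 13087462580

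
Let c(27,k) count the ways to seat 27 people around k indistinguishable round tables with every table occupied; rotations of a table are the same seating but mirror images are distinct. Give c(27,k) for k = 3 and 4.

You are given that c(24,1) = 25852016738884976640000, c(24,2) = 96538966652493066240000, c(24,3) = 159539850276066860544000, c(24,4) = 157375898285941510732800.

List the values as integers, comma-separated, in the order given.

2671674589068831403868160000, 2761307967193712729035776000

r25: T_25,1=24×25852016738884976640000+0=620448401733239439360000; T_25,2=24×96538966652493066240000+25852016738884976640000=2342787216398718566400000; T_25,3=24×159539850276066860544000+96538966652493066240000=3925495373278097719296000; T_25,4=24×157375898285941510732800+159539850276066860544000=3936561409138663118131200
r26: T_26,2=25×2342787216398718566400000+620448401733239439360000=59190128811701203599360000; T_26,3=25×3925495373278097719296000+2342787216398718566400000=100480171548351161548800000; T_26,4=25×3936561409138663118131200+3925495373278097719296000=102339530601744675672576000
r27: T_27,3=26×100480171548351161548800000+59190128811701203599360000=2671674589068831403868160000; T_27,4=26×102339530601744675672576000+100480171548351161548800000=2761307967193712729035776000
Read c(27,3) = 2671674589068831403868160000, c(27,4) = 2761307967193712729035776000.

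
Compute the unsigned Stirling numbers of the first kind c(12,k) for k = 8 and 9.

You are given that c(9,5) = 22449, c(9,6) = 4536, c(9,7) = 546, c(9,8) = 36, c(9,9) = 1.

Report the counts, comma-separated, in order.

[10] T[10,6]:9*4536+22449=63273 · T[10,7]:9*546+4536=9450 · T[10,8]:9*36+546=870 · T[10,9]:9*1+36=45
[11] T[11,7]:10*9450+63273=157773 · T[11,8]:10*870+9450=18150 · T[11,9]:10*45+870=1320
[12] T[12,8]:11*18150+157773=357423 · T[12,9]:11*1320+18150=32670
Read c(12,8) = 357423, c(12,9) = 32670.

357423, 32670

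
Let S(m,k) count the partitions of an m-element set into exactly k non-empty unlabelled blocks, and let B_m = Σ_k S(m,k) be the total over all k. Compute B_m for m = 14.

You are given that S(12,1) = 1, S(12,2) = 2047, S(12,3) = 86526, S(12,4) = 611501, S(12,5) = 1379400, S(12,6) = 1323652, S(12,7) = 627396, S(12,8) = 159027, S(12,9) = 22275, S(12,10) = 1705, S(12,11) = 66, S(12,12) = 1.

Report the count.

@13  (13,1):1·1+0→1, (13,2):2047·2+1→4095, (13,3):86526·3+2047→261625, (13,4):611501·4+86526→2532530, (13,5):1379400·5+611501→7508501, (13,6):1323652·6+1379400→9321312, (13,7):627396·7+1323652→5715424, (13,8):159027·8+627396→1899612, (13,9):22275·9+159027→359502, (13,10):1705·10+22275→39325, (13,11):66·11+1705→2431, (13,12):1·12+66→78, (13,13):0·13+1→1
@14  (14,1):1·1+0→1, (14,2):4095·2+1→8191, (14,3):261625·3+4095→788970, (14,4):2532530·4+261625→10391745, (14,5):7508501·5+2532530→40075035, (14,6):9321312·6+7508501→63436373, (14,7):5715424·7+9321312→49329280, (14,8):1899612·8+5715424→20912320, (14,9):359502·9+1899612→5135130, (14,10):39325·10+359502→752752, (14,11):2431·11+39325→66066, (14,12):78·12+2431→3367, (14,13):1·13+78→91, (14,14):0·14+1→1
B_14 = ΣS(14,k) = 1+8191+788970+10391745+40075035+63436373+49329280+20912320+5135130+752752+66066+3367+91+1 = 190899322

190899322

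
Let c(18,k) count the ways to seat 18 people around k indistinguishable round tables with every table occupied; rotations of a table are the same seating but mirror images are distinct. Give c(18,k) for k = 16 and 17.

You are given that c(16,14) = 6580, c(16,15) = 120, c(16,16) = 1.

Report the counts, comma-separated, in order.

i=17: T(17,15)=6580+16·120=8500 | T(17,16)=120+16·1=136 | T(17,17)=1+16·0=1
i=18: T(18,16)=8500+17·136=10812 | T(18,17)=136+17·1=153
Read c(18,16) = 10812, c(18,17) = 153.

10812, 153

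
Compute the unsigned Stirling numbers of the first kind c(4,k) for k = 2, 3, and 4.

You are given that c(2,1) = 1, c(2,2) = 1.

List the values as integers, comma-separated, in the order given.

@3  (3,1):1·2+0→2, (3,2):1·2+1→3, (3,3):0·2+1→1
@4  (4,2):3·3+2→11, (4,3):1·3+3→6, (4,4):0·3+1→1
Read c(4,2) = 11, c(4,3) = 6, c(4,4) = 1.

11, 6, 1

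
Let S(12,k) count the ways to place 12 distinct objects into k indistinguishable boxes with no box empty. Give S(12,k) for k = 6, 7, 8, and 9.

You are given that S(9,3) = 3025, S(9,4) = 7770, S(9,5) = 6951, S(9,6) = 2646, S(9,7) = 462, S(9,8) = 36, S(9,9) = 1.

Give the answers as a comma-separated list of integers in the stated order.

@10  (10,4):7770·4+3025→34105, (10,5):6951·5+7770→42525, (10,6):2646·6+6951→22827, (10,7):462·7+2646→5880, (10,8):36·8+462→750, (10,9):1·9+36→45
@11  (11,5):42525·5+34105→246730, (11,6):22827·6+42525→179487, (11,7):5880·7+22827→63987, (11,8):750·8+5880→11880, (11,9):45·9+750→1155
@12  (12,6):179487·6+246730→1323652, (12,7):63987·7+179487→627396, (12,8):11880·8+63987→159027, (12,9):1155·9+11880→22275
Read S(12,6) = 1323652, S(12,7) = 627396, S(12,8) = 159027, S(12,9) = 22275.

1323652, 627396, 159027, 22275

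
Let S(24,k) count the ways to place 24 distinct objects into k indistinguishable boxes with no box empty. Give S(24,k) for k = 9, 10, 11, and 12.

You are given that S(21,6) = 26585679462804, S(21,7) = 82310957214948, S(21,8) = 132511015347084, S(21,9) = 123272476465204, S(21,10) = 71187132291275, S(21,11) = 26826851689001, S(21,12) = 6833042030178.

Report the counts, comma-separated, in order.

120622574326072500, 108254081784931500, 63100165695775560, 24930204590758260

@22  (22,7):82310957214948·7+26585679462804→602762379967440, (22,8):132511015347084·8+82310957214948→1142399079991620, (22,9):123272476465204·9+132511015347084→1241963303533920, (22,10):71187132291275·10+123272476465204→835143799377954, (22,11):26826851689001·11+71187132291275→366282500870286, (22,12):6833042030178·12+26826851689001→108823356051137
@23  (23,8):1142399079991620·8+602762379967440→9741955019900400, (23,9):1241963303533920·9+1142399079991620→12320068811796900, (23,10):835143799377954·10+1241963303533920→9593401297313460, (23,11):366282500870286·11+835143799377954→4864251308951100, (23,12):108823356051137·12+366282500870286→1672162773483930
@24  (24,9):12320068811796900·9+9741955019900400→120622574326072500, (24,10):9593401297313460·10+12320068811796900→108254081784931500, (24,11):4864251308951100·11+9593401297313460→63100165695775560, (24,12):1672162773483930·12+4864251308951100→24930204590758260
Read S(24,9) = 120622574326072500, S(24,10) = 108254081784931500, S(24,11) = 63100165695775560, S(24,12) = 24930204590758260.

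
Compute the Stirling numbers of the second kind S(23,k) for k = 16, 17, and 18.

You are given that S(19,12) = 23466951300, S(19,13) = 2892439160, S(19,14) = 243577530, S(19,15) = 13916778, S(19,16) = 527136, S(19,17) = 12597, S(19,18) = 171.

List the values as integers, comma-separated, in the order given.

i=20: T(20,13)=23466951300+13·2892439160=61068660380 | T(20,14)=2892439160+14·243577530=6302524580 | T(20,15)=243577530+15·13916778=452329200 | T(20,16)=13916778+16·527136=22350954 | T(20,17)=527136+17·12597=741285 | T(20,18)=12597+18·171=15675
i=21: T(21,14)=61068660380+14·6302524580=149304004500 | T(21,15)=6302524580+15·452329200=13087462580 | T(21,16)=452329200+16·22350954=809944464 | T(21,17)=22350954+17·741285=34952799 | T(21,18)=741285+18·15675=1023435
i=22: T(22,15)=149304004500+15·13087462580=345615943200 | T(22,16)=13087462580+16·809944464=26046574004 | T(22,17)=809944464+17·34952799=1404142047 | T(22,18)=34952799+18·1023435=53374629
i=23: T(23,16)=345615943200+16·26046574004=762361127264 | T(23,17)=26046574004+17·1404142047=49916988803 | T(23,18)=1404142047+18·53374629=2364885369
Read S(23,16) = 762361127264, S(23,17) = 49916988803, S(23,18) = 2364885369.

762361127264, 49916988803, 2364885369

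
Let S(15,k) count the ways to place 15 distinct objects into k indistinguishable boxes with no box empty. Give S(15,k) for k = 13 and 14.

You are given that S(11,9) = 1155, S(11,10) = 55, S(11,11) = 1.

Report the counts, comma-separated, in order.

i=12: T(12,10)=1155+10·55=1705 | T(12,11)=55+11·1=66 | T(12,12)=1+12·0=1
i=13: T(13,11)=1705+11·66=2431 | T(13,12)=66+12·1=78 | T(13,13)=1+13·0=1
i=14: T(14,12)=2431+12·78=3367 | T(14,13)=78+13·1=91 | T(14,14)=1+14·0=1
i=15: T(15,13)=3367+13·91=4550 | T(15,14)=91+14·1=105
Read S(15,13) = 4550, S(15,14) = 105.

4550, 105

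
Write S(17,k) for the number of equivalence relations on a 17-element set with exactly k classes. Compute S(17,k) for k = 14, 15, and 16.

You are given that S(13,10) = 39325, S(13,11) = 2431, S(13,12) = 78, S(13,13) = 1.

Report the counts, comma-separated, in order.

[14] T[14,11]:11*2431+39325=66066 · T[14,12]:12*78+2431=3367 · T[14,13]:13*1+78=91 · T[14,14]:14*0+1=1
[15] T[15,12]:12*3367+66066=106470 · T[15,13]:13*91+3367=4550 · T[15,14]:14*1+91=105 · T[15,15]:15*0+1=1
[16] T[16,13]:13*4550+106470=165620 · T[16,14]:14*105+4550=6020 · T[16,15]:15*1+105=120 · T[16,16]:16*0+1=1
[17] T[17,14]:14*6020+165620=249900 · T[17,15]:15*120+6020=7820 · T[17,16]:16*1+120=136
Read S(17,14) = 249900, S(17,15) = 7820, S(17,16) = 136.

249900, 7820, 136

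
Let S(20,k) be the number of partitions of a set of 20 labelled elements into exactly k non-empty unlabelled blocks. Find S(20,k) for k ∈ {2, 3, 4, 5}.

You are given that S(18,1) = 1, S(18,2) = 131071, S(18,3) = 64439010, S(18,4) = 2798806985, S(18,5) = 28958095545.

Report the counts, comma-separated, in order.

r19: T_19,1=1×1+0=1; T_19,2=2×131071+1=262143; T_19,3=3×64439010+131071=193448101; T_19,4=4×2798806985+64439010=11259666950; T_19,5=5×28958095545+2798806985=147589284710
r20: T_20,2=2×262143+1=524287; T_20,3=3×193448101+262143=580606446; T_20,4=4×11259666950+193448101=45232115901; T_20,5=5×147589284710+11259666950=749206090500
Read S(20,2) = 524287, S(20,3) = 580606446, S(20,4) = 45232115901, S(20,5) = 749206090500.

524287, 580606446, 45232115901, 749206090500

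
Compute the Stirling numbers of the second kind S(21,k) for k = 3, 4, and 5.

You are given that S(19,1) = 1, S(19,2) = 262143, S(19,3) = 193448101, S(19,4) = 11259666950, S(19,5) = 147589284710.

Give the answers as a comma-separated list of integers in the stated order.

[20] T[20,2]:2*262143+1=524287 · T[20,3]:3*193448101+262143=580606446 · T[20,4]:4*11259666950+193448101=45232115901 · T[20,5]:5*147589284710+11259666950=749206090500
[21] T[21,3]:3*580606446+524287=1742343625 · T[21,4]:4*45232115901+580606446=181509070050 · T[21,5]:5*749206090500+45232115901=3791262568401
Read S(21,3) = 1742343625, S(21,4) = 181509070050, S(21,5) = 3791262568401.

1742343625, 181509070050, 3791262568401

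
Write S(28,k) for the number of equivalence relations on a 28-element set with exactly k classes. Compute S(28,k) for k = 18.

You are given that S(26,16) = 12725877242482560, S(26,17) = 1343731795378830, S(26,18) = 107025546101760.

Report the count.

94432767017711850

@27  (27,17):1343731795378830·17+12725877242482560→35569317763922670, (27,18):107025546101760·18+1343731795378830→3270191625210510
@28  (28,18):3270191625210510·18+35569317763922670→94432767017711850
Read S(28,18) = 94432767017711850.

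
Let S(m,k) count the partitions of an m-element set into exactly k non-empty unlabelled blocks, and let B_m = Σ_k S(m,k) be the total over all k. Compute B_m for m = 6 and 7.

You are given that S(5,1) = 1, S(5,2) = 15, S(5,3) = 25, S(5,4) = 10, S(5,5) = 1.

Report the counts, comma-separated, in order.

row 6: T[6][1]=1·1+0=1  T[6][2]=2·15+1=31  T[6][3]=3·25+15=90  T[6][4]=4·10+25=65  T[6][5]=5·1+10=15  T[6][6]=6·0+1=1
row 7: T[7][1]=1·1+0=1  T[7][2]=2·31+1=63  T[7][3]=3·90+31=301  T[7][4]=4·65+90=350  T[7][5]=5·15+65=140  T[7][6]=6·1+15=21  T[7][7]=7·0+1=1
B_6 = ΣS(6,k) = 1+31+90+65+15+1 = 203
B_7 = ΣS(7,k) = 1+63+301+350+140+21+1 = 877

203, 877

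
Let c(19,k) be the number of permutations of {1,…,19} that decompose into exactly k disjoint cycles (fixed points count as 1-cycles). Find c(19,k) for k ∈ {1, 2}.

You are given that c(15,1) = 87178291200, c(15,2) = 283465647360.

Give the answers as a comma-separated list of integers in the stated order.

6402373705728000, 22376988058521600

[16] T[16,1]:15*87178291200+0=1307674368000 · T[16,2]:15*283465647360+87178291200=4339163001600
[17] T[17,1]:16*1307674368000+0=20922789888000 · T[17,2]:16*4339163001600+1307674368000=70734282393600
[18] T[18,1]:17*20922789888000+0=355687428096000 · T[18,2]:17*70734282393600+20922789888000=1223405590579200
[19] T[19,1]:18*355687428096000+0=6402373705728000 · T[19,2]:18*1223405590579200+355687428096000=22376988058521600
Read c(19,1) = 6402373705728000, c(19,2) = 22376988058521600.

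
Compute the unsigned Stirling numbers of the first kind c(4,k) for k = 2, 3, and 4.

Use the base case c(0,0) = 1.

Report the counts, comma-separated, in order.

i=1: T(1,1)=1+0·0=1
i=2: T(2,1)=0+1·1=1 | T(2,2)=1+1·0=1
i=3: T(3,1)=0+2·1=2 | T(3,2)=1+2·1=3 | T(3,3)=1+2·0=1
i=4: T(4,2)=2+3·3=11 | T(4,3)=3+3·1=6 | T(4,4)=1+3·0=1
Read c(4,2) = 11, c(4,3) = 6, c(4,4) = 1.

11, 6, 1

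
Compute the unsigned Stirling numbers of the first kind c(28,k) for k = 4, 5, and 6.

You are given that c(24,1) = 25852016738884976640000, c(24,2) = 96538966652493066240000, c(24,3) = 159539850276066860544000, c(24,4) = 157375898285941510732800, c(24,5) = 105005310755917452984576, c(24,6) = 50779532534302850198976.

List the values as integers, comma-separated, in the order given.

r25: T_25,1=24×25852016738884976640000+0=620448401733239439360000; T_25,2=24×96538966652493066240000+25852016738884976640000=2342787216398718566400000; T_25,3=24×159539850276066860544000+96538966652493066240000=3925495373278097719296000; T_25,4=24×157375898285941510732800+159539850276066860544000=3936561409138663118131200; T_25,5=24×105005310755917452984576+157375898285941510732800=2677503356427960382362624; T_25,6=24×50779532534302850198976+105005310755917452984576=1323714091579185857760000
r26: T_26,2=25×2342787216398718566400000+620448401733239439360000=59190128811701203599360000; T_26,3=25×3925495373278097719296000+2342787216398718566400000=100480171548351161548800000; T_26,4=25×3936561409138663118131200+3925495373278097719296000=102339530601744675672576000; T_26,5=25×2677503356427960382362624+3936561409138663118131200=70874145319837672677196800; T_26,6=25×1323714091579185857760000+2677503356427960382362624=35770355645907606826362624
r27: T_27,3=26×100480171548351161548800000+59190128811701203599360000=2671674589068831403868160000; T_27,4=26×102339530601744675672576000+100480171548351161548800000=2761307967193712729035776000; T_27,5=26×70874145319837672677196800+102339530601744675672576000=1945067308917524165279692800; T_27,6=26×35770355645907606826362624+70874145319837672677196800=1000903392113435450162625024
r28: T_28,4=27×2761307967193712729035776000+2671674589068831403868160000=77226989703299075087834112000; T_28,5=27×1945067308917524165279692800+2761307967193712729035776000=55278125307966865191587481600; T_28,6=27×1000903392113435450162625024+1945067308917524165279692800=28969458895980281319670568448
Read c(28,4) = 77226989703299075087834112000, c(28,5) = 55278125307966865191587481600, c(28,6) = 28969458895980281319670568448.

77226989703299075087834112000, 55278125307966865191587481600, 28969458895980281319670568448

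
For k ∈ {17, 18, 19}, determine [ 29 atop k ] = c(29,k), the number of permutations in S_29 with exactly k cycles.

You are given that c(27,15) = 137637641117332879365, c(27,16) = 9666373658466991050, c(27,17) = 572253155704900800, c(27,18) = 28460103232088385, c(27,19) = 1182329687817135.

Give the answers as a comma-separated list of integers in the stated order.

@28  (28,16):9666373658466991050·27+137637641117332879365→398629729895941637715, (28,17):572253155704900800·27+9666373658466991050→25117208862499312650, (28,18):28460103232088385·27+572253155704900800→1340675942971287195, (28,19):1182329687817135·27+28460103232088385→60383004803151030
@29  (29,17):25117208862499312650·28+398629729895941637715→1101911578045922391915, (29,18):1340675942971287195·28+25117208862499312650→62656135265695354110, (29,19):60383004803151030·28+1340675942971287195→3031400077459516035
Read c(29,17) = 1101911578045922391915, c(29,18) = 62656135265695354110, c(29,19) = 3031400077459516035.

1101911578045922391915, 62656135265695354110, 3031400077459516035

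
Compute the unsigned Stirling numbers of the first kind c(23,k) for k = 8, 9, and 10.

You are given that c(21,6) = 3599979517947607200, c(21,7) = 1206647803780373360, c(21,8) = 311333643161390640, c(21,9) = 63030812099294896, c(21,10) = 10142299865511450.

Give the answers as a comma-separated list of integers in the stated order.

199321978221066137360, 43714229649594412832, 7707401101297361068

[22] T[22,7]:21*1206647803780373360+3599979517947607200=28939583397335447760 · T[22,8]:21*311333643161390640+1206647803780373360=7744654310169576800 · T[22,9]:21*63030812099294896+311333643161390640=1634980697246583456 · T[22,10]:21*10142299865511450+63030812099294896=276019109275035346
[23] T[23,8]:22*7744654310169576800+28939583397335447760=199321978221066137360 · T[23,9]:22*1634980697246583456+7744654310169576800=43714229649594412832 · T[23,10]:22*276019109275035346+1634980697246583456=7707401101297361068
Read c(23,8) = 199321978221066137360, c(23,9) = 43714229649594412832, c(23,10) = 7707401101297361068.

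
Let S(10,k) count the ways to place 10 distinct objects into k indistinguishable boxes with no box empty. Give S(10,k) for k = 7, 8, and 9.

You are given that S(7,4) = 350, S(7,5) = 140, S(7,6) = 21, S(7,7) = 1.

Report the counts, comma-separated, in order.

@8  (8,5):140·5+350→1050, (8,6):21·6+140→266, (8,7):1·7+21→28, (8,8):0·8+1→1
@9  (9,6):266·6+1050→2646, (9,7):28·7+266→462, (9,8):1·8+28→36, (9,9):0·9+1→1
@10  (10,7):462·7+2646→5880, (10,8):36·8+462→750, (10,9):1·9+36→45
Read S(10,7) = 5880, S(10,8) = 750, S(10,9) = 45.

5880, 750, 45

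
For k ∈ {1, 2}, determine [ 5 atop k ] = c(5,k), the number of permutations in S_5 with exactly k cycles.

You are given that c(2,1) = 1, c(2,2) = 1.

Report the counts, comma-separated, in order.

24, 50

@3  (3,1):1·2+0→2, (3,2):1·2+1→3
@4  (4,1):2·3+0→6, (4,2):3·3+2→11
@5  (5,1):6·4+0→24, (5,2):11·4+6→50
Read c(5,1) = 24, c(5,2) = 50.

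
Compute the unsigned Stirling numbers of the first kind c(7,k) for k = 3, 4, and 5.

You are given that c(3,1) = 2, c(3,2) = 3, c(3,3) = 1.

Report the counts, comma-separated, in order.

1624, 735, 175

i=4: T(4,1)=0+3·2=6 | T(4,2)=2+3·3=11 | T(4,3)=3+3·1=6 | T(4,4)=1+3·0=1
i=5: T(5,1)=0+4·6=24 | T(5,2)=6+4·11=50 | T(5,3)=11+4·6=35 | T(5,4)=6+4·1=10 | T(5,5)=1+4·0=1
i=6: T(6,2)=24+5·50=274 | T(6,3)=50+5·35=225 | T(6,4)=35+5·10=85 | T(6,5)=10+5·1=15
i=7: T(7,3)=274+6·225=1624 | T(7,4)=225+6·85=735 | T(7,5)=85+6·15=175
Read c(7,3) = 1624, c(7,4) = 735, c(7,5) = 175.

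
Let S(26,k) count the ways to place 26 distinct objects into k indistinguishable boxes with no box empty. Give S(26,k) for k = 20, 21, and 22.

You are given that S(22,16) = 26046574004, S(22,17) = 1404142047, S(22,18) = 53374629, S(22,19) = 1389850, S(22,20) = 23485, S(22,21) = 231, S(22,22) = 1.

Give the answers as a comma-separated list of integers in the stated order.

290622864675, 9759104355, 238929405

@23  (23,17):1404142047·17+26046574004→49916988803, (23,18):53374629·18+1404142047→2364885369, (23,19):1389850·19+53374629→79781779, (23,20):23485·20+1389850→1859550, (23,21):231·21+23485→28336, (23,22):1·22+231→253
@24  (24,18):2364885369·18+49916988803→92484925445, (24,19):79781779·19+2364885369→3880739170, (24,20):1859550·20+79781779→116972779, (24,21):28336·21+1859550→2454606, (24,22):253·22+28336→33902
@25  (25,19):3880739170·19+92484925445→166218969675, (25,20):116972779·20+3880739170→6220194750, (25,21):2454606·21+116972779→168519505, (25,22):33902·22+2454606→3200450
@26  (26,20):6220194750·20+166218969675→290622864675, (26,21):168519505·21+6220194750→9759104355, (26,22):3200450·22+168519505→238929405
Read S(26,20) = 290622864675, S(26,21) = 9759104355, S(26,22) = 238929405.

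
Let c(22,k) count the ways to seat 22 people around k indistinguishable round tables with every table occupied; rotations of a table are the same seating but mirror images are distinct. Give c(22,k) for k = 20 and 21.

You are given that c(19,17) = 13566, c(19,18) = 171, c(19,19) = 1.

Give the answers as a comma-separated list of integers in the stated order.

@20  (20,18):171·19+13566→16815, (20,19):1·19+171→190, (20,20):0·19+1→1
@21  (21,19):190·20+16815→20615, (21,20):1·20+190→210, (21,21):0·20+1→1
@22  (22,20):210·21+20615→25025, (22,21):1·21+210→231
Read c(22,20) = 25025, c(22,21) = 231.

25025, 231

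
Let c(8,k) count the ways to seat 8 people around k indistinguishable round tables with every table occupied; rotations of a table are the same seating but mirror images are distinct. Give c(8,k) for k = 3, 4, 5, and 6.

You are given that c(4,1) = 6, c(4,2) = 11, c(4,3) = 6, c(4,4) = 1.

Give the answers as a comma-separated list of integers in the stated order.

row 5: T[5][1]=4·6+0=24  T[5][2]=4·11+6=50  T[5][3]=4·6+11=35  T[5][4]=4·1+6=10  T[5][5]=4·0+1=1
row 6: T[6][1]=5·24+0=120  T[6][2]=5·50+24=274  T[6][3]=5·35+50=225  T[6][4]=5·10+35=85  T[6][5]=5·1+10=15  T[6][6]=5·0+1=1
row 7: T[7][2]=6·274+120=1764  T[7][3]=6·225+274=1624  T[7][4]=6·85+225=735  T[7][5]=6·15+85=175  T[7][6]=6·1+15=21
row 8: T[8][3]=7·1624+1764=13132  T[8][4]=7·735+1624=6769  T[8][5]=7·175+735=1960  T[8][6]=7·21+175=322
Read c(8,3) = 13132, c(8,4) = 6769, c(8,5) = 1960, c(8,6) = 322.

13132, 6769, 1960, 322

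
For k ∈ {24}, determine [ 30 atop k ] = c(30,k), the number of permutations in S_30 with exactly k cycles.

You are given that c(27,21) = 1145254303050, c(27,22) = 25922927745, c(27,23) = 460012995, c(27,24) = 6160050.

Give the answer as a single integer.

4539323721075

row 28: T[28][22]=27·25922927745+1145254303050=1845173352165  T[28][23]=27·460012995+25922927745=38343278610  T[28][24]=27·6160050+460012995=626334345
row 29: T[29][23]=28·38343278610+1845173352165=2918785153245  T[29][24]=28·626334345+38343278610=55880640270
row 30: T[30][24]=29·55880640270+2918785153245=4539323721075
Read c(30,24) = 4539323721075.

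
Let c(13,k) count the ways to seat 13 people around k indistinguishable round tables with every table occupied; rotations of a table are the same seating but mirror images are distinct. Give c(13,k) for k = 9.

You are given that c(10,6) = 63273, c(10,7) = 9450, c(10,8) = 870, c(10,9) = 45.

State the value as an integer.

r11: T_11,7=10×9450+63273=157773; T_11,8=10×870+9450=18150; T_11,9=10×45+870=1320
r12: T_12,8=11×18150+157773=357423; T_12,9=11×1320+18150=32670
r13: T_13,9=12×32670+357423=749463
Read c(13,9) = 749463.

749463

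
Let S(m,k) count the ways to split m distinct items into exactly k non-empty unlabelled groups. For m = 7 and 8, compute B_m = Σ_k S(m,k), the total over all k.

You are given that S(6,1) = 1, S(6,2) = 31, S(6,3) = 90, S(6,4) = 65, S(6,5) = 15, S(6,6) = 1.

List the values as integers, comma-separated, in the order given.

877, 4140

@7  (7,1):1·1+0→1, (7,2):31·2+1→63, (7,3):90·3+31→301, (7,4):65·4+90→350, (7,5):15·5+65→140, (7,6):1·6+15→21, (7,7):0·7+1→1
@8  (8,1):1·1+0→1, (8,2):63·2+1→127, (8,3):301·3+63→966, (8,4):350·4+301→1701, (8,5):140·5+350→1050, (8,6):21·6+140→266, (8,7):1·7+21→28, (8,8):0·8+1→1
B_7 = ΣS(7,k) = 1+63+301+350+140+21+1 = 877
B_8 = ΣS(8,k) = 1+127+966+1701+1050+266+28+1 = 4140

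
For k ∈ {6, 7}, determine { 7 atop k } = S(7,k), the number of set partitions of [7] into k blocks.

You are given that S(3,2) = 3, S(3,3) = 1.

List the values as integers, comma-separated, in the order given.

[4] T[4,3]:3*1+3=6 · T[4,4]:4*0+1=1
[5] T[5,4]:4*1+6=10 · T[5,5]:5*0+1=1
[6] T[6,5]:5*1+10=15 · T[6,6]:6*0+1=1
[7] T[7,6]:6*1+15=21 · T[7,7]:7*0+1=1
Read S(7,6) = 21, S(7,7) = 1.

21, 1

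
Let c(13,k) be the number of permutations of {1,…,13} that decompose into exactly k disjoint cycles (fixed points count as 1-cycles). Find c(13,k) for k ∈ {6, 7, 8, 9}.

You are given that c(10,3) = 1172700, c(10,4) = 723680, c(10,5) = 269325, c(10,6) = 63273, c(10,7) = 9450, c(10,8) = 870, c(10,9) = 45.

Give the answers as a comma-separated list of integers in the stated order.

206070150, 44990231, 6926634, 749463

@11  (11,4):723680·10+1172700→8409500, (11,5):269325·10+723680→3416930, (11,6):63273·10+269325→902055, (11,7):9450·10+63273→157773, (11,8):870·10+9450→18150, (11,9):45·10+870→1320
@12  (12,5):3416930·11+8409500→45995730, (12,6):902055·11+3416930→13339535, (12,7):157773·11+902055→2637558, (12,8):18150·11+157773→357423, (12,9):1320·11+18150→32670
@13  (13,6):13339535·12+45995730→206070150, (13,7):2637558·12+13339535→44990231, (13,8):357423·12+2637558→6926634, (13,9):32670·12+357423→749463
Read c(13,6) = 206070150, c(13,7) = 44990231, c(13,8) = 6926634, c(13,9) = 749463.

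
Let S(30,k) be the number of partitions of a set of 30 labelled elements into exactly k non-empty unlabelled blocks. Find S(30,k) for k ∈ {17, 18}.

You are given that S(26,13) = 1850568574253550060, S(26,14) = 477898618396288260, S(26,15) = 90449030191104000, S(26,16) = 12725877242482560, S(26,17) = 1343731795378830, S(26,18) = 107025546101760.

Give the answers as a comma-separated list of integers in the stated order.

[27] T[27,14]:14*477898618396288260+1850568574253550060=8541149231801585700 · T[27,15]:15*90449030191104000+477898618396288260=1834634071262848260 · T[27,16]:16*12725877242482560+90449030191104000=294063066070824960 · T[27,17]:17*1343731795378830+12725877242482560=35569317763922670 · T[27,18]:18*107025546101760+1343731795378830=3270191625210510
[28] T[28,15]:15*1834634071262848260+8541149231801585700=36060660300744309600 · T[28,16]:16*294063066070824960+1834634071262848260=6539643128396047620 · T[28,17]:17*35569317763922670+294063066070824960=898741468057510350 · T[28,18]:18*3270191625210510+35569317763922670=94432767017711850
[29] T[29,16]:16*6539643128396047620+36060660300744309600=140694950355081071520 · T[29,17]:17*898741468057510350+6539643128396047620=21818248085373723570 · T[29,18]:18*94432767017711850+898741468057510350=2598531274376323650
[30] T[30,17]:17*21818248085373723570+140694950355081071520=511605167806434372210 · T[30,18]:18*2598531274376323650+21818248085373723570=68591811024147549270
Read S(30,17) = 511605167806434372210, S(30,18) = 68591811024147549270.

511605167806434372210, 68591811024147549270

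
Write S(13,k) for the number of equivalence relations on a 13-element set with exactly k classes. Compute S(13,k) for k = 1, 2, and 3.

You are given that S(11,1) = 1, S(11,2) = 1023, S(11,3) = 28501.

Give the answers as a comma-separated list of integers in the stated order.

1, 4095, 261625

@12  (12,1):1·1+0→1, (12,2):1023·2+1→2047, (12,3):28501·3+1023→86526
@13  (13,1):1·1+0→1, (13,2):2047·2+1→4095, (13,3):86526·3+2047→261625
Read S(13,1) = 1, S(13,2) = 4095, S(13,3) = 261625.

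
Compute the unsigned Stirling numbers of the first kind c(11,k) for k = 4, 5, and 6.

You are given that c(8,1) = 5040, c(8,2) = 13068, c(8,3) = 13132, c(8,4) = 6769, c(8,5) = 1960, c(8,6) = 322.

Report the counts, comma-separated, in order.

8409500, 3416930, 902055

[9] T[9,2]:8*13068+5040=109584 · T[9,3]:8*13132+13068=118124 · T[9,4]:8*6769+13132=67284 · T[9,5]:8*1960+6769=22449 · T[9,6]:8*322+1960=4536
[10] T[10,3]:9*118124+109584=1172700 · T[10,4]:9*67284+118124=723680 · T[10,5]:9*22449+67284=269325 · T[10,6]:9*4536+22449=63273
[11] T[11,4]:10*723680+1172700=8409500 · T[11,5]:10*269325+723680=3416930 · T[11,6]:10*63273+269325=902055
Read c(11,4) = 8409500, c(11,5) = 3416930, c(11,6) = 902055.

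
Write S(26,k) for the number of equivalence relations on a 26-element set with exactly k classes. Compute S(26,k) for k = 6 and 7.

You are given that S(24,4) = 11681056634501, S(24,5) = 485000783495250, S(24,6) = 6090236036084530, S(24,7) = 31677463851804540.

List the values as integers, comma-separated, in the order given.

@25  (25,5):485000783495250·5+11681056634501→2436684974110751, (25,6):6090236036084530·6+485000783495250→37026417000002430, (25,7):31677463851804540·7+6090236036084530→227832482998716310
@26  (26,6):37026417000002430·6+2436684974110751→224595186974125331, (26,7):227832482998716310·7+37026417000002430→1631853797991016600
Read S(26,6) = 224595186974125331, S(26,7) = 1631853797991016600.

224595186974125331, 1631853797991016600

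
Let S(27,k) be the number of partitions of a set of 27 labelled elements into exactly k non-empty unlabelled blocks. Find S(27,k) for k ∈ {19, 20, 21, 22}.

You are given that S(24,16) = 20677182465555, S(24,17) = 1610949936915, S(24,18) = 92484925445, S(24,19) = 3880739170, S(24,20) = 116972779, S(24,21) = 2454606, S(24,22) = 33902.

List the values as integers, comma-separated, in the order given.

229268487458010, 12246296312250, 495564056130, 15015551265

i=25: T(25,17)=20677182465555+17·1610949936915=48063331393110 | T(25,18)=1610949936915+18·92484925445=3275678594925 | T(25,19)=92484925445+19·3880739170=166218969675 | T(25,20)=3880739170+20·116972779=6220194750 | T(25,21)=116972779+21·2454606=168519505 | T(25,22)=2454606+22·33902=3200450
i=26: T(26,18)=48063331393110+18·3275678594925=107025546101760 | T(26,19)=3275678594925+19·166218969675=6433839018750 | T(26,20)=166218969675+20·6220194750=290622864675 | T(26,21)=6220194750+21·168519505=9759104355 | T(26,22)=168519505+22·3200450=238929405
i=27: T(27,19)=107025546101760+19·6433839018750=229268487458010 | T(27,20)=6433839018750+20·290622864675=12246296312250 | T(27,21)=290622864675+21·9759104355=495564056130 | T(27,22)=9759104355+22·238929405=15015551265
Read S(27,19) = 229268487458010, S(27,20) = 12246296312250, S(27,21) = 495564056130, S(27,22) = 15015551265.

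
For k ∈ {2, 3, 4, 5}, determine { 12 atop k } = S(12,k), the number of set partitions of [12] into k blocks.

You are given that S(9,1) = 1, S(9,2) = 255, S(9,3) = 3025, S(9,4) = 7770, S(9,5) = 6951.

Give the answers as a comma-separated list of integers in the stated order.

[10] T[10,1]:1*1+0=1 · T[10,2]:2*255+1=511 · T[10,3]:3*3025+255=9330 · T[10,4]:4*7770+3025=34105 · T[10,5]:5*6951+7770=42525
[11] T[11,1]:1*1+0=1 · T[11,2]:2*511+1=1023 · T[11,3]:3*9330+511=28501 · T[11,4]:4*34105+9330=145750 · T[11,5]:5*42525+34105=246730
[12] T[12,2]:2*1023+1=2047 · T[12,3]:3*28501+1023=86526 · T[12,4]:4*145750+28501=611501 · T[12,5]:5*246730+145750=1379400
Read S(12,2) = 2047, S(12,3) = 86526, S(12,4) = 611501, S(12,5) = 1379400.

2047, 86526, 611501, 1379400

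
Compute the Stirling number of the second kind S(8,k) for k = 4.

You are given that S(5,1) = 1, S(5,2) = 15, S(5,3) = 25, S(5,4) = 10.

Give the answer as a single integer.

row 6: T[6][2]=2·15+1=31  T[6][3]=3·25+15=90  T[6][4]=4·10+25=65
row 7: T[7][3]=3·90+31=301  T[7][4]=4·65+90=350
row 8: T[8][4]=4·350+301=1701
Read S(8,4) = 1701.

1701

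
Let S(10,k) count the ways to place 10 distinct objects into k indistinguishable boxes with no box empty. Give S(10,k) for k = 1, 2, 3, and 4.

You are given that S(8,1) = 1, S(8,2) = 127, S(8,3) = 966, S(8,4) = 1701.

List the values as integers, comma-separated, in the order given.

1, 511, 9330, 34105

row 9: T[9][1]=1·1+0=1  T[9][2]=2·127+1=255  T[9][3]=3·966+127=3025  T[9][4]=4·1701+966=7770
row 10: T[10][1]=1·1+0=1  T[10][2]=2·255+1=511  T[10][3]=3·3025+255=9330  T[10][4]=4·7770+3025=34105
Read S(10,1) = 1, S(10,2) = 511, S(10,3) = 9330, S(10,4) = 34105.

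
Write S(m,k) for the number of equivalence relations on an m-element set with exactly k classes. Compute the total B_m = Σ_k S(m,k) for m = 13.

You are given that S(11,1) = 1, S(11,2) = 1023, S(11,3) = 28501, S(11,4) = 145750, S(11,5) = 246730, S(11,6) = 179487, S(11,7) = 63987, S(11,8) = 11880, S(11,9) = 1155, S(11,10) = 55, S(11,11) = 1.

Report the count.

27644437

r12: T_12,1=1×1+0=1; T_12,2=2×1023+1=2047; T_12,3=3×28501+1023=86526; T_12,4=4×145750+28501=611501; T_12,5=5×246730+145750=1379400; T_12,6=6×179487+246730=1323652; T_12,7=7×63987+179487=627396; T_12,8=8×11880+63987=159027; T_12,9=9×1155+11880=22275; T_12,10=10×55+1155=1705; T_12,11=11×1+55=66; T_12,12=12×0+1=1
r13: T_13,1=1×1+0=1; T_13,2=2×2047+1=4095; T_13,3=3×86526+2047=261625; T_13,4=4×611501+86526=2532530; T_13,5=5×1379400+611501=7508501; T_13,6=6×1323652+1379400=9321312; T_13,7=7×627396+1323652=5715424; T_13,8=8×159027+627396=1899612; T_13,9=9×22275+159027=359502; T_13,10=10×1705+22275=39325; T_13,11=11×66+1705=2431; T_13,12=12×1+66=78; T_13,13=13×0+1=1
B_13 = ΣS(13,k) = 1+4095+261625+2532530+7508501+9321312+5715424+1899612+359502+39325+2431+78+1 = 27644437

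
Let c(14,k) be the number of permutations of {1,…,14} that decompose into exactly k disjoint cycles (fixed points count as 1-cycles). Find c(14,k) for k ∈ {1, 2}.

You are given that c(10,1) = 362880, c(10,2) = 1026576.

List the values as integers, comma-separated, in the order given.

i=11: T(11,1)=0+10·362880=3628800 | T(11,2)=362880+10·1026576=10628640
i=12: T(12,1)=0+11·3628800=39916800 | T(12,2)=3628800+11·10628640=120543840
i=13: T(13,1)=0+12·39916800=479001600 | T(13,2)=39916800+12·120543840=1486442880
i=14: T(14,1)=0+13·479001600=6227020800 | T(14,2)=479001600+13·1486442880=19802759040
Read c(14,1) = 6227020800, c(14,2) = 19802759040.

6227020800, 19802759040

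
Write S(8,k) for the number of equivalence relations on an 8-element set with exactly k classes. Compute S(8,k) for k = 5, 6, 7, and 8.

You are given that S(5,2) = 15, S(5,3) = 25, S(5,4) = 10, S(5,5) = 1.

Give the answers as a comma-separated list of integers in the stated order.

1050, 266, 28, 1

@6  (6,3):25·3+15→90, (6,4):10·4+25→65, (6,5):1·5+10→15, (6,6):0·6+1→1
@7  (7,4):65·4+90→350, (7,5):15·5+65→140, (7,6):1·6+15→21, (7,7):0·7+1→1
@8  (8,5):140·5+350→1050, (8,6):21·6+140→266, (8,7):1·7+21→28, (8,8):0·8+1→1
Read S(8,5) = 1050, S(8,6) = 266, S(8,7) = 28, S(8,8) = 1.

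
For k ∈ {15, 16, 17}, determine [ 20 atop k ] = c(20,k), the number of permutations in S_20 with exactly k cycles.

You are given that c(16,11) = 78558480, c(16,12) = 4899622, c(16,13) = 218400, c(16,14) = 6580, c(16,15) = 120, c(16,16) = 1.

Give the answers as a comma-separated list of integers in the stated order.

973941900, 34916946, 920550

[17] T[17,12]:16*4899622+78558480=156952432 · T[17,13]:16*218400+4899622=8394022 · T[17,14]:16*6580+218400=323680 · T[17,15]:16*120+6580=8500 · T[17,16]:16*1+120=136 · T[17,17]:16*0+1=1
[18] T[18,13]:17*8394022+156952432=299650806 · T[18,14]:17*323680+8394022=13896582 · T[18,15]:17*8500+323680=468180 · T[18,16]:17*136+8500=10812 · T[18,17]:17*1+136=153
[19] T[19,14]:18*13896582+299650806=549789282 · T[19,15]:18*468180+13896582=22323822 · T[19,16]:18*10812+468180=662796 · T[19,17]:18*153+10812=13566
[20] T[20,15]:19*22323822+549789282=973941900 · T[20,16]:19*662796+22323822=34916946 · T[20,17]:19*13566+662796=920550
Read c(20,15) = 973941900, c(20,16) = 34916946, c(20,17) = 920550.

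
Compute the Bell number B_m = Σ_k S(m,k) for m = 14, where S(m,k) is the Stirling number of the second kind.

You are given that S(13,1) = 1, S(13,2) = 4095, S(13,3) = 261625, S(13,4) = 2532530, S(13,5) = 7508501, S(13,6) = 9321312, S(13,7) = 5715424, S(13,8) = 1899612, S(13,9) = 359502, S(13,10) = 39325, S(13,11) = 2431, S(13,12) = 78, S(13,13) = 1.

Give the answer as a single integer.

190899322

i=14: T(14,1)=0+1·1=1 | T(14,2)=1+2·4095=8191 | T(14,3)=4095+3·261625=788970 | T(14,4)=261625+4·2532530=10391745 | T(14,5)=2532530+5·7508501=40075035 | T(14,6)=7508501+6·9321312=63436373 | T(14,7)=9321312+7·5715424=49329280 | T(14,8)=5715424+8·1899612=20912320 | T(14,9)=1899612+9·359502=5135130 | T(14,10)=359502+10·39325=752752 | T(14,11)=39325+11·2431=66066 | T(14,12)=2431+12·78=3367 | T(14,13)=78+13·1=91 | T(14,14)=1+14·0=1
B_14 = ΣS(14,k) = 1+8191+788970+10391745+40075035+63436373+49329280+20912320+5135130+752752+66066+3367+91+1 = 190899322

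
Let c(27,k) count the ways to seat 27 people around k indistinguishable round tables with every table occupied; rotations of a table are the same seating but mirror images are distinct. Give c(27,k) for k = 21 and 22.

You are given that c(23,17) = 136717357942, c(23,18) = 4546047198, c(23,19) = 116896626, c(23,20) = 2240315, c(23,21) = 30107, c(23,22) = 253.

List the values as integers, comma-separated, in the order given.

1145254303050, 25922927745

row 24: T[24][18]=23·4546047198+136717357942=241276443496  T[24][19]=23·116896626+4546047198=7234669596  T[24][20]=23·2240315+116896626=168423871  T[24][21]=23·30107+2240315=2932776  T[24][22]=23·253+30107=35926
row 25: T[25][19]=24·7234669596+241276443496=414908513800  T[25][20]=24·168423871+7234669596=11276842500  T[25][21]=24·2932776+168423871=238810495  T[25][22]=24·35926+2932776=3795000
row 26: T[26][20]=25·11276842500+414908513800=696829576300  T[26][21]=25·238810495+11276842500=17247104875  T[26][22]=25·3795000+238810495=333685495
row 27: T[27][21]=26·17247104875+696829576300=1145254303050  T[27][22]=26·333685495+17247104875=25922927745
Read c(27,21) = 1145254303050, c(27,22) = 25922927745.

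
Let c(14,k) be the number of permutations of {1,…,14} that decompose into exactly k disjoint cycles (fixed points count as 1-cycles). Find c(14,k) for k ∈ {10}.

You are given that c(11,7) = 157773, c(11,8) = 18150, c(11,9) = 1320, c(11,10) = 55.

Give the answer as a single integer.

r12: T_12,8=11×18150+157773=357423; T_12,9=11×1320+18150=32670; T_12,10=11×55+1320=1925
r13: T_13,9=12×32670+357423=749463; T_13,10=12×1925+32670=55770
r14: T_14,10=13×55770+749463=1474473
Read c(14,10) = 1474473.

1474473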